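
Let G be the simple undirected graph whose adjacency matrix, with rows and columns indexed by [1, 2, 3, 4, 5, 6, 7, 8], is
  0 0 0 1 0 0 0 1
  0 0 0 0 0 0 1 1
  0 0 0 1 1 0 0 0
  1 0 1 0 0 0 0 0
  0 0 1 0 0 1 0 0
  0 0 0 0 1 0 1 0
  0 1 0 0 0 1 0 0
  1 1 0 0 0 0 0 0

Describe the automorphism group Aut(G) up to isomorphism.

the dihedral group of order 16

Every vertex has degree 2 and the graph is connected, so G is the 8-cycle C_8. C_8 has 8 rotations and 8 reflections, so Aut(C_8) ≅ D_8 of order 16.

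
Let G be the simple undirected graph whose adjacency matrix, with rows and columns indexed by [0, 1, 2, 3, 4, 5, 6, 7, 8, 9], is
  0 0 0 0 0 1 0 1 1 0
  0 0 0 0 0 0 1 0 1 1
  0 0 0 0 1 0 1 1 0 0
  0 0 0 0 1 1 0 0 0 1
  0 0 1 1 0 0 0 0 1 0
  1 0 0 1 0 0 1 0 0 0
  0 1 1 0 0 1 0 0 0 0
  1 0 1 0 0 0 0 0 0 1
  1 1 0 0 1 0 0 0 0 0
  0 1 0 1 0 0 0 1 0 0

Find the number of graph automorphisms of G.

G is 3-regular on 10 vertices with no triangles and no 4-cycles (girth 5): this is the Petersen graph. It is a classical fact that the Petersen graph has automorphism group S_5 (order 120), arising from its description as the Kneser graph K(5,2).

120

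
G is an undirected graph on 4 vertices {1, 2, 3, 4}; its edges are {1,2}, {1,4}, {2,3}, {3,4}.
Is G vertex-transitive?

Yes

G is 2-regular and bipartite on 2^2 = 4 vertices with girth 4; it is the hypercube graph Q_2. Aut(Q_2) consists of the signed permutations of the 2 coordinate axes: 2! permutations times 2^2 sign flips, so |Aut| = 2^2·2! = 8. This group acts transitively on the 4 vertices.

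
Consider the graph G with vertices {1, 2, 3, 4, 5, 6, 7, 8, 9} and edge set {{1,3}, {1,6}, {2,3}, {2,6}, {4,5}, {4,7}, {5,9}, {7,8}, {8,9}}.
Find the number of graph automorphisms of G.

80

G has two connected components, {4, 5, 7, 8, 9} and {1, 2, 3, 6}; each is 2-regular, so G = C_5 ⊔ C_4. The components are non-isomorphic (different sizes), so Aut(G) = Aut(C_4) × Aut(C_5) = D_4 × D_5 of order 8·10 = 80.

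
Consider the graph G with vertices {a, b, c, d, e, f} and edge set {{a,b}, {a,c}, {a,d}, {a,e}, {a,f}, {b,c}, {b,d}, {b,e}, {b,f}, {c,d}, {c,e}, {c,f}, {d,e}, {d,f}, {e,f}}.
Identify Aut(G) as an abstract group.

Every vertex has degree 5, so G is the complete graph K_6. Every bijection on the vertex set is an automorphism of K_6; hence Aut(K_6) ≅ S_6, order 720.

S_6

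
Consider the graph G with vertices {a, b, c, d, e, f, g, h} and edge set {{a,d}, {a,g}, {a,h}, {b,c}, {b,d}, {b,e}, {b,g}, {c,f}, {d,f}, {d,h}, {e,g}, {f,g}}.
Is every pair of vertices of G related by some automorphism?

Automorphisms preserve degree, but G has vertices of degree 2 and vertices of degree 4; no automorphism maps one to the other, so G is not vertex-transitive.

No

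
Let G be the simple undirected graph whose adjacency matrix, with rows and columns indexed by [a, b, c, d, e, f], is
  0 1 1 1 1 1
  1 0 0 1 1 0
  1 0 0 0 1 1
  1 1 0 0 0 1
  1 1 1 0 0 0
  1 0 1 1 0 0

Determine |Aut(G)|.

Vertex a is the unique vertex of degree 5; the remaining 5 vertices each have degree 3 and induce a cycle, so G is the wheel on 6 vertices with hub a. With the hub fixed, the remaining symmetry is that of the rim cycle C_5, giving the dihedral group D_5.

10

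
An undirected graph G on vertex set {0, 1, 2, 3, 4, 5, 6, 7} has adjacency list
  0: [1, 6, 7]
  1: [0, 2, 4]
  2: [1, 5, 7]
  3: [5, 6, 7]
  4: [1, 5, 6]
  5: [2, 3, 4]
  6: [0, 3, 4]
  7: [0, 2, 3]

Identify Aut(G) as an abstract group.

G is 3-regular and bipartite on 2^3 = 8 vertices with girth 4; it is the hypercube graph Q_3. The symmetry group of the 3-cube is the hyperoctahedral group B_3 = Z_2 ≀ S_3, of order 2^3·3! = 48.

Z_2^3 ⋊ S_3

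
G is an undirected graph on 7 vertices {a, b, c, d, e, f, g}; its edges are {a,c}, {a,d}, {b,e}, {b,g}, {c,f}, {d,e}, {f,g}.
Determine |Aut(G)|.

14

G is 2-regular and connected on 7 vertices, i.e. the cycle C_7. The automorphisms of the 7-cycle are exactly the symmetries of a regular 7-gon: the dihedral group D_7, |D_7| = 14.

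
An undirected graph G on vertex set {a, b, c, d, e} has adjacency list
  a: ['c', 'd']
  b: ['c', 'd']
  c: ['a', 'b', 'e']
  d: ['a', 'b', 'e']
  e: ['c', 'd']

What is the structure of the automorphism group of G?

S_2 × S_3

The vertices split by degree into {c, d} (degree 3) and {a, b, e} (degree 2); every edge runs between the two parts, so G is the complete bipartite graph K_{2,3}. The parts have unequal sizes, so no automorphism swaps them; each part is permuted independently, giving S_2 × S_3 of order 2!·3! = 12.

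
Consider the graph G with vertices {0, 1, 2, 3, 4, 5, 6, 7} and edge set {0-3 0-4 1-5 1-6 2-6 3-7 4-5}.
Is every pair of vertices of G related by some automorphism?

Automorphisms preserve degree, but G has vertices of degree 1 and vertices of degree 2; no automorphism maps one to the other, so G is not vertex-transitive.

No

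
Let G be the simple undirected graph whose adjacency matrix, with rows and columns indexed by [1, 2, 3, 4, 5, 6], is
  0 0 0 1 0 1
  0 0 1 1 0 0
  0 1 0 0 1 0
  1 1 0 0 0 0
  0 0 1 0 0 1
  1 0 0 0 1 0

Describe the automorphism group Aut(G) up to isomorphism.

D_6

Every vertex has degree 2 and the graph is connected, so G is the 6-cycle C_6. The automorphisms of the 6-cycle are exactly the symmetries of a regular 6-gon: the dihedral group D_6, |D_6| = 12.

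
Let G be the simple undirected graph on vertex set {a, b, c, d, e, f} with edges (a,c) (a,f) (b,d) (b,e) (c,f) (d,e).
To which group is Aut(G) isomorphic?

G has two connected components, {b, d, e} and {a, c, f}; each is 2-regular, so G = C_3 ⊔ C_3. With two isomorphic components, Aut(G) = Aut(C_3) ≀ S_2 = (D_3 × D_3) ⋊ Z_2: permute each cycle by D_3, then optionally swap the two cycles. Order 2·(2·3)² = 72.

D_3 ≀ Z_2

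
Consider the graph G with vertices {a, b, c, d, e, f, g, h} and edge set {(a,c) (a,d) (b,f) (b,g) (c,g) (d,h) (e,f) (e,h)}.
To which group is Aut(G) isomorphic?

Every vertex has degree 2 and the graph is connected, so G is the 8-cycle C_8. C_8 has 8 rotations and 8 reflections, so Aut(C_8) ≅ D_8 of order 16.

the dihedral group of order 16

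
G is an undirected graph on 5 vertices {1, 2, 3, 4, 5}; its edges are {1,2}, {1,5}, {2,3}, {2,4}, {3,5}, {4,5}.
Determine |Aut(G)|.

12

The vertices split by degree into {2, 5} (degree 3) and {1, 3, 4} (degree 2); every edge runs between the two parts, so G is the complete bipartite graph K_{2,3}. Automorphisms preserve the bipartition setwise (since the parts differ in size) and act as S_3 × S_2 within it; |Aut| = 12.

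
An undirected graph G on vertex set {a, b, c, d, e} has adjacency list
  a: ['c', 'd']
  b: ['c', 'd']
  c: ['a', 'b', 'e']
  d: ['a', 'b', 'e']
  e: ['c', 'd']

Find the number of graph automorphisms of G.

12

The vertices split by degree into {c, d} (degree 3) and {a, b, e} (degree 2); every edge runs between the two parts, so G is the complete bipartite graph K_{2,3}. The parts have unequal sizes, so no automorphism swaps them; each part is permuted independently, giving S_2 × S_3 of order 2!·3! = 12.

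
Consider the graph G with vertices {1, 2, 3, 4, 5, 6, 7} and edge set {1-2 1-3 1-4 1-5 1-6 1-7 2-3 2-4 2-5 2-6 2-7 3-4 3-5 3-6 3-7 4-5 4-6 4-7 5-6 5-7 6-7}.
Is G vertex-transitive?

Yes

All 7 vertices are pairwise adjacent: G = K_7. Any permutation of the 7 vertices preserves K_7, so Aut(K_7) = S_7 of order 7! = 5040. Under this action every vertex can be carried to every other, so G is vertex-transitive.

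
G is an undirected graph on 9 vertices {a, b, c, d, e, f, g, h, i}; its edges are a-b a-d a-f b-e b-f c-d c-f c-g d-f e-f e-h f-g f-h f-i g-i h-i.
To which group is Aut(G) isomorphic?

Vertex f is the unique vertex of degree 8; the remaining 8 vertices each have degree 3 and induce a cycle, so G is the wheel on 9 vertices with hub f. With the hub fixed, the remaining symmetry is that of the rim cycle C_8, giving the dihedral group D_8.

D_8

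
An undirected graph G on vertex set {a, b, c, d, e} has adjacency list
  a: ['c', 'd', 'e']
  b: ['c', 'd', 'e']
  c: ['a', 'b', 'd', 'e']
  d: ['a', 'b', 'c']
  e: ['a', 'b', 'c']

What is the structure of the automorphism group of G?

the dihedral group of order 8

Vertex c is the unique vertex of degree 4; the remaining 4 vertices each have degree 3 and induce a cycle, so G is the wheel on 5 vertices with hub c. Every automorphism fixes the hub and acts on the rim 4-cycle, so Aut(G) ≅ Aut(C_4) = D_4 of order 8.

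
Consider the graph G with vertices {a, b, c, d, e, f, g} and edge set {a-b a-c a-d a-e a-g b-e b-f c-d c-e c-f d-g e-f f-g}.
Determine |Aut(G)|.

The degree sequence is [5, 3, 4, 3, 4, 4, 3]. Checking the degree-preserving permutations of the vertex set shows that none except the identity preserves every edge, so Aut(G) is trivial.

1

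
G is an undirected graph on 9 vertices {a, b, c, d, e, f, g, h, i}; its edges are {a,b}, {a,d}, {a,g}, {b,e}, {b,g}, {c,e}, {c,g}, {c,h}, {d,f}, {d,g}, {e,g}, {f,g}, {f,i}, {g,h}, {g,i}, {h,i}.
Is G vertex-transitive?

No

Vertex g is the only vertex of degree 8, so every automorphism fixes it; G is not vertex-transitive.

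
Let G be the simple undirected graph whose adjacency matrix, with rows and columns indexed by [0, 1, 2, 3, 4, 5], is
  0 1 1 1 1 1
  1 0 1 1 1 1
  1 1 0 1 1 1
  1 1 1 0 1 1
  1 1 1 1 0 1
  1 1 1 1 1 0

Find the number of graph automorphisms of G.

Every vertex has degree 5, so G is the complete graph K_6. Any permutation of the 6 vertices preserves K_6, so Aut(K_6) = S_6 of order 6! = 720.

720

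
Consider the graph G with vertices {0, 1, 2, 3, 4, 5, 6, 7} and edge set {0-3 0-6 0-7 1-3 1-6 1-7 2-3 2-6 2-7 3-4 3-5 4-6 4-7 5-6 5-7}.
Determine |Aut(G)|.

720

The vertices split by degree into {3, 6, 7} (degree 5) and {0, 1, 2, 4, 5} (degree 3); every edge runs between the two parts, so G is the complete bipartite graph K_{3,5}. The parts have unequal sizes, so no automorphism swaps them; each part is permuted independently, giving S_3 × S_5 of order 3!·5! = 720.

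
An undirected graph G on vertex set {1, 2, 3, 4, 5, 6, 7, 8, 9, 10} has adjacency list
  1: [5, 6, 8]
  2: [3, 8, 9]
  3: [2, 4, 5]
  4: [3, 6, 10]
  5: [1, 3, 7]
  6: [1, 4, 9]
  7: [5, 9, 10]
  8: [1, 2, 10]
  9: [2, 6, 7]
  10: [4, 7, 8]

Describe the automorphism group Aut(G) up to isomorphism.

G is 3-regular on 10 vertices with no triangles and no 4-cycles (girth 5): this is the Petersen graph. It is a classical fact that the Petersen graph has automorphism group S_5 (order 120), arising from its description as the Kneser graph K(5,2).

S_5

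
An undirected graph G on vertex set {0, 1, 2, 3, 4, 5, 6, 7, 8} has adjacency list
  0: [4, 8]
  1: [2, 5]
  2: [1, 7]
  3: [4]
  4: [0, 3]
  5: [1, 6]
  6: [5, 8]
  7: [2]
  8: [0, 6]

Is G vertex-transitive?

No

Automorphisms preserve degree, but G has vertices of degree 1 and vertices of degree 2; no automorphism maps one to the other, so G is not vertex-transitive.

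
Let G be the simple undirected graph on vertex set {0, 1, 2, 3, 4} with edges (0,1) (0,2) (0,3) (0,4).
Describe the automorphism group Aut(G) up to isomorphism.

S_4

Vertex 0 has degree 4 and every other vertex has degree 1, so G is the star K_{1,4} with centre 0. Any automorphism fixes the centre and permutes the 4 leaves freely, so Aut(G) ≅ S_4 of order 4! = 24.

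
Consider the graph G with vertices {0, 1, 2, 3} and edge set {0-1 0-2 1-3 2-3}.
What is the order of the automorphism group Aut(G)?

8

G is 2-regular and bipartite on 2^2 = 4 vertices with girth 4; it is the hypercube graph Q_2. Aut(Q_2) consists of the signed permutations of the 2 coordinate axes: 2! permutations times 2^2 sign flips, so |Aut| = 2^2·2! = 8.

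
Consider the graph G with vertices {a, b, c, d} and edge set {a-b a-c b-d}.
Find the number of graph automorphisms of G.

2

The degree sequence is [2, 2, 1, 1]; the two degree-1 vertices c and d are the ends of a path, so G = P_4. The only nontrivial automorphism of a path is the end-to-end reflection, so Aut(G) ≅ Z_2.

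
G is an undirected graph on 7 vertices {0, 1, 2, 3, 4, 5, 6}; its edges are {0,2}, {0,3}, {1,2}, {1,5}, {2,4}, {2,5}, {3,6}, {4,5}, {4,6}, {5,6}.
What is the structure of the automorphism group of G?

Degrees alone do not determine every vertex (e.g. 0 and 1 both have degree 2), but their neighbour-degree multisets differ: N(0) has degrees [2, 4] while N(1) has degrees [4, 4]. Repeating this refinement separates all vertices, so the only automorphism is the identity.

1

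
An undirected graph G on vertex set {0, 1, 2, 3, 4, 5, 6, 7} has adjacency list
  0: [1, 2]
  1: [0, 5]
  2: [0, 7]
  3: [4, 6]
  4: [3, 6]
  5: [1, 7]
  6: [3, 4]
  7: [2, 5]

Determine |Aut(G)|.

G has two connected components, {0, 1, 2, 5, 7} and {3, 4, 6}; each is 2-regular, so G = C_5 ⊔ C_3. No automorphism exchanges components of different sizes, hence Aut(G) is the direct product D_3 × D_5, order 60.

60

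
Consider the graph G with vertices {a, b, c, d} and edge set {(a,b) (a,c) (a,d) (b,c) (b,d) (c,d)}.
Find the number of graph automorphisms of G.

All 4 vertices are pairwise adjacent: G = K_4. Any permutation of the 4 vertices preserves K_4, so Aut(K_4) = S_4 of order 4! = 24.

24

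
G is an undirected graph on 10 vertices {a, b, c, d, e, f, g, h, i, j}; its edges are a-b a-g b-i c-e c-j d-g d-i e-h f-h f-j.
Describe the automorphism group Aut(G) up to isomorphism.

G has two connected components, {c, e, f, h, j} and {a, b, d, g, i}; each is 2-regular, so G = C_5 ⊔ C_5. Aut of a disjoint union of two copies of C_5 is the wreath product D_5 ≀ Z_2, of order 2·10² = 200.

D_5 ≀ Z_2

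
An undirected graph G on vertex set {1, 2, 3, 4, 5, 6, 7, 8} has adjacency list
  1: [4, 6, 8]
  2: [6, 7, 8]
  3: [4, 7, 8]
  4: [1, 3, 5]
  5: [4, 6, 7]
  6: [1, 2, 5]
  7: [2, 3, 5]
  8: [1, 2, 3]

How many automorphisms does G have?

G is 3-regular and bipartite on 2^3 = 8 vertices with girth 4; it is the hypercube graph Q_3. The symmetry group of the 3-cube is the hyperoctahedral group B_3 = Z_2 ≀ S_3, of order 2^3·3! = 48.

48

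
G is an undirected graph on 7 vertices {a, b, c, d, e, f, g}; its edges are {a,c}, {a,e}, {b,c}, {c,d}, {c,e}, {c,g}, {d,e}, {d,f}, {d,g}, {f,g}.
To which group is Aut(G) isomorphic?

{e}

The degree sequence is [2, 1, 5, 4, 3, 2, 3]. Checking the degree-preserving permutations of the vertex set shows that none except the identity preserves every edge, so Aut(G) is trivial.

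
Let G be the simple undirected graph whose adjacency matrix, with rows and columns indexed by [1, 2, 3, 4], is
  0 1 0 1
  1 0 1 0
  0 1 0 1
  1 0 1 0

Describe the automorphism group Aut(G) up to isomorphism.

Every vertex has degree 2 and the graph is connected, so G is the 4-cycle C_4. C_4 has 4 rotations and 4 reflections, so Aut(C_4) ≅ D_4 of order 8.

the dihedral group of order 8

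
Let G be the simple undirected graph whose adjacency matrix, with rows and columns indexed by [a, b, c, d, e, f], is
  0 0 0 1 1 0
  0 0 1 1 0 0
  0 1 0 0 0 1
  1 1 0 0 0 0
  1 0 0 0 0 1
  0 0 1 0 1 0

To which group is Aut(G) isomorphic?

G is 2-regular and connected on 6 vertices, i.e. the cycle C_6. The automorphisms of the 6-cycle are exactly the symmetries of a regular 6-gon: the dihedral group D_6, |D_6| = 12.

D_6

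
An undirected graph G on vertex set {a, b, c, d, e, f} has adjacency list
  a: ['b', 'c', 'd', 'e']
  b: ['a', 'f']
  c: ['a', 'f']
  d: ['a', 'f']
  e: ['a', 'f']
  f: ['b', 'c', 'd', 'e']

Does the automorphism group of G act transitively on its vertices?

Automorphisms preserve degree, but G has vertices of degree 2 and vertices of degree 4; no automorphism maps one to the other, so G is not vertex-transitive.

No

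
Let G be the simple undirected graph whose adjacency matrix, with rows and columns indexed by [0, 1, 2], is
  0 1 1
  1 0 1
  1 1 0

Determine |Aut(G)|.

Every vertex has degree 2, so G is the complete graph K_3. Every bijection on the vertex set is an automorphism of K_3; hence Aut(K_3) ≅ S_3, order 6.

6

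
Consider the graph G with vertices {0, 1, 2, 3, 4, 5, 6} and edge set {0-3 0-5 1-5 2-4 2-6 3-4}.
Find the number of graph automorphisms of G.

The degree sequence is [2, 1, 2, 2, 2, 2, 1]; the two degree-1 vertices 1 and 6 are the ends of a path, so G = P_7. The only nontrivial automorphism of a path is the end-to-end reflection, so Aut(G) ≅ Z_2.

2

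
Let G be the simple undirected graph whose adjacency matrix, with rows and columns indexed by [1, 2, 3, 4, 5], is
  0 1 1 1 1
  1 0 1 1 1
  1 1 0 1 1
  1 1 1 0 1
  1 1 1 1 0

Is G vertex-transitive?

Yes

Every vertex has degree 4, so G is the complete graph K_5. Any permutation of the 5 vertices preserves K_5, so Aut(K_5) = S_5 of order 5! = 120. Under this action every vertex can be carried to every other, so G is vertex-transitive.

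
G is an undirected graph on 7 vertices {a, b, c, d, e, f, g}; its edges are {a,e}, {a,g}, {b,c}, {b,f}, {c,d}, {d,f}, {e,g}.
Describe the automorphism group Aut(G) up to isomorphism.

G has two connected components, {b, c, d, f} and {a, e, g}; each is 2-regular, so G = C_4 ⊔ C_3. No automorphism exchanges components of different sizes, hence Aut(G) is the direct product D_3 × D_4, order 48.

D_3 × D_4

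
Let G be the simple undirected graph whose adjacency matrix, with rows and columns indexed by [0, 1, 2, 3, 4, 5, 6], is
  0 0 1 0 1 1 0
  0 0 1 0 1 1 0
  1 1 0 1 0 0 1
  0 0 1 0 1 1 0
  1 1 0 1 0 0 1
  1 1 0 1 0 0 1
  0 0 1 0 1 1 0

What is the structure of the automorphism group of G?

S_3 × S_4

The vertices split by degree into {2, 4, 5} (degree 4) and {0, 1, 3, 6} (degree 3); every edge runs between the two parts, so G is the complete bipartite graph K_{3,4}. The parts have unequal sizes, so no automorphism swaps them; each part is permuted independently, giving S_3 × S_4 of order 3!·4! = 144.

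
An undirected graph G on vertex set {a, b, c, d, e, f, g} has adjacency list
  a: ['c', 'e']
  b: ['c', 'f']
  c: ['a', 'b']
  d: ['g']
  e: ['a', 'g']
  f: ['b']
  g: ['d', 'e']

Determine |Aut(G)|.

2

The degree sequence is [2, 2, 2, 1, 2, 1, 2]; the two degree-1 vertices d and f are the ends of a path, so G = P_7. The only nontrivial automorphism of a path is the end-to-end reflection, so Aut(G) ≅ Z_2.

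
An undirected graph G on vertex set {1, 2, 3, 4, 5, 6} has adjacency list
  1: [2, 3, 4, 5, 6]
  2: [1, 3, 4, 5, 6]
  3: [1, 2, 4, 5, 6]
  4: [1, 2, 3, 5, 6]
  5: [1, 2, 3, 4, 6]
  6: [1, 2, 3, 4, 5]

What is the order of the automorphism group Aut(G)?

720

All 6 vertices are pairwise adjacent: G = K_6. Every bijection on the vertex set is an automorphism of K_6; hence Aut(K_6) ≅ S_6, order 720.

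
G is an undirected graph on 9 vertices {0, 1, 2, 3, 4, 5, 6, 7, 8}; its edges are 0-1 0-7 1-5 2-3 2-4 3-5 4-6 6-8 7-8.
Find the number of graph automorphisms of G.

18

G is 2-regular and connected on 9 vertices, i.e. the cycle C_9. C_9 has 9 rotations and 9 reflections, so Aut(C_9) ≅ D_9 of order 18.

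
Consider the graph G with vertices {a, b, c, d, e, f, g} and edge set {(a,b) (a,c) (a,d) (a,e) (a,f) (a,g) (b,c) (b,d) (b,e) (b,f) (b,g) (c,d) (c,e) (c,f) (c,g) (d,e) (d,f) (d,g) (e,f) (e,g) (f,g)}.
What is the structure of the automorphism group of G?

the symmetric group on 7 letters

Every vertex has degree 6, so G is the complete graph K_7. Every bijection on the vertex set is an automorphism of K_7; hence Aut(K_7) ≅ S_7, order 5040.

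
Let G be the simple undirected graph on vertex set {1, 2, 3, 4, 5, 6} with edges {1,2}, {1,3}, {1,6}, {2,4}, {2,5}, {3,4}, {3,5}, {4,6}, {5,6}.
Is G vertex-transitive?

Yes

G is 3-regular and bipartite with parts {1, 4, 5} and {2, 3, 6} (each part is independent and every cross-pair is an edge), so G = K_{3,3}. Each part can be permuted independently (S_3 × S_3) and the two equal-size parts can also be swapped, giving (S_3 × S_3) ⋊ Z_2 of order 2·(3!)² = 72. This group acts transitively on the 6 vertices.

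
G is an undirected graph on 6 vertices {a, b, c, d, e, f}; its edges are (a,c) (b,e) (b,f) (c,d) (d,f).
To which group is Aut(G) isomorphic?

The degree sequence is [1, 2, 2, 2, 1, 2]; the two degree-1 vertices a and e are the ends of a path, so G = P_6. A path has exactly one nontrivial symmetry — reversal — giving Aut(G) of order 2.

Z_2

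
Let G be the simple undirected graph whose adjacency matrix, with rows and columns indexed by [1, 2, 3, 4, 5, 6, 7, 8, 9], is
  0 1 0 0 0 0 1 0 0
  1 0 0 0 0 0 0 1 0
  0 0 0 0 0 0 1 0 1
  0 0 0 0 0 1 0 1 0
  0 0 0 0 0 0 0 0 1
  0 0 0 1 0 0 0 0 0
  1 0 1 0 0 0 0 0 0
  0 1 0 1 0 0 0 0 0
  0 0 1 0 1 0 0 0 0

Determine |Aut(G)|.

The degree sequence is [2, 2, 2, 2, 1, 1, 2, 2, 2]; the two degree-1 vertices 5 and 6 are the ends of a path, so G = P_9. The only nontrivial automorphism of a path is the end-to-end reflection, so Aut(G) ≅ Z_2.

2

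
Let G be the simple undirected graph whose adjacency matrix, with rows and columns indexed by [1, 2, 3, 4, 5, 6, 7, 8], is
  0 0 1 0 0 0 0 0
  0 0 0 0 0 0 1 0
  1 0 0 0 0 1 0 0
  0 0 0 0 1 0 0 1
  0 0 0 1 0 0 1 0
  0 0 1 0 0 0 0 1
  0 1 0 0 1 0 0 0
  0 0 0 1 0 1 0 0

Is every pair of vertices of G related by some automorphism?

No

Automorphisms preserve degree, but G has vertices of degree 1 and vertices of degree 2; no automorphism maps one to the other, so G is not vertex-transitive.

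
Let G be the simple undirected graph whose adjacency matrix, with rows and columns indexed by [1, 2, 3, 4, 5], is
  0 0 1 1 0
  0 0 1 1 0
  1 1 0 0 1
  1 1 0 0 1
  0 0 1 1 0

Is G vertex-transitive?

No

Automorphisms preserve degree, but G has vertices of degree 2 and vertices of degree 3; no automorphism maps one to the other, so G is not vertex-transitive.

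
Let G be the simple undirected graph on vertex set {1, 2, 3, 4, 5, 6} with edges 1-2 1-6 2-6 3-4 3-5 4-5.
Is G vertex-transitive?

G has two connected components, {1, 2, 6} and {3, 4, 5}; each is 2-regular, so G = C_3 ⊔ C_3. Aut of a disjoint union of two copies of C_3 is the wreath product D_3 ≀ Z_2, of order 2·6² = 72. This group acts transitively on the 6 vertices.

Yes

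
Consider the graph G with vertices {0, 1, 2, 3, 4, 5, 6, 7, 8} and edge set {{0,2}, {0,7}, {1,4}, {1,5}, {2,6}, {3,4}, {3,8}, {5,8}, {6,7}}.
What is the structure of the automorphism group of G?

D_4 × D_5

G has two connected components, {1, 3, 4, 5, 8} and {0, 2, 6, 7}; each is 2-regular, so G = C_5 ⊔ C_4. The components are non-isomorphic (different sizes), so Aut(G) = Aut(C_4) × Aut(C_5) = D_4 × D_5 of order 8·10 = 80.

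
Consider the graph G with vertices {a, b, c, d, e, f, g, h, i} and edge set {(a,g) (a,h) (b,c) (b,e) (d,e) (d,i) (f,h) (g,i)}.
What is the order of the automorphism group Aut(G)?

2

The degree sequence is [2, 2, 1, 2, 2, 1, 2, 2, 2]; the two degree-1 vertices c and f are the ends of a path, so G = P_9. The only nontrivial automorphism of a path is the end-to-end reflection, so Aut(G) ≅ Z_2.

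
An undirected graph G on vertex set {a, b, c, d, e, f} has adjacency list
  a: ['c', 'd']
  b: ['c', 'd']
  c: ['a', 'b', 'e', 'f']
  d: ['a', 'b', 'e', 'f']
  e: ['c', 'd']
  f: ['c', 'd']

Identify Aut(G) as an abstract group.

The vertices split by degree into {c, d} (degree 4) and {a, b, e, f} (degree 2); every edge runs between the two parts, so G is the complete bipartite graph K_{2,4}. The parts have unequal sizes, so no automorphism swaps them; each part is permuted independently, giving S_2 × S_4 of order 2!·4! = 48.

S_2 × S_4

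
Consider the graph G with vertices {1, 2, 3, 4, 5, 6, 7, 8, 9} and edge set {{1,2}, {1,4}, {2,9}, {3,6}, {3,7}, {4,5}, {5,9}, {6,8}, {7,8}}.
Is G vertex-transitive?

G has two connected components, {1, 2, 4, 5, 9} and {3, 6, 7, 8}; each is 2-regular, so G = C_5 ⊔ C_4. The orbit of 1 under Aut(G) is {1, 2, 4, 5, 9}, which does not contain 3, so G is not vertex-transitive.

No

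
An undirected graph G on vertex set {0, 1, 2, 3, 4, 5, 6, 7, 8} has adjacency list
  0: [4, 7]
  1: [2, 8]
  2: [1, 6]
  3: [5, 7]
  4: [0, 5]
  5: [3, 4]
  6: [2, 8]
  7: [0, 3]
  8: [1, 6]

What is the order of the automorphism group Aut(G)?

80

G has two connected components, {0, 3, 4, 5, 7} and {1, 2, 6, 8}; each is 2-regular, so G = C_5 ⊔ C_4. The components are non-isomorphic (different sizes), so Aut(G) = Aut(C_5) × Aut(C_4) = D_5 × D_4 of order 10·8 = 80.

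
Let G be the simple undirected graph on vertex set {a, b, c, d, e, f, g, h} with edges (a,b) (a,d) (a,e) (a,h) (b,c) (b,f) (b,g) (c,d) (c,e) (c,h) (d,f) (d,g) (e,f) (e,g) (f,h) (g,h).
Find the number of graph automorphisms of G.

1152

G is 4-regular and bipartite with parts {b, d, e, h} and {a, c, f, g} (each part is independent and every cross-pair is an edge), so G = K_{4,4}. Aut(K_{4,4}) is the wreath product S_4 ≀ Z_2: permute within each part, then optionally swap the parts; |Aut| = 2·(4!)² = 1152.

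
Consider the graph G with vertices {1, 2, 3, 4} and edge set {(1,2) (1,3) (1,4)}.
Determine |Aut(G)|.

6

Vertex 1 has degree 3 and every other vertex has degree 1, so G is the star K_{1,3} with centre 1. The 3 leaves are pairwise interchangeable while the centre is fixed, giving Aut(G) = S_3.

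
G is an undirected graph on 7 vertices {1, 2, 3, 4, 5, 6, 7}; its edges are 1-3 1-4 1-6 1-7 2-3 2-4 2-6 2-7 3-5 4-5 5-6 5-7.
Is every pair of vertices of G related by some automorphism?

Automorphisms preserve degree, but G has vertices of degree 3 and vertices of degree 4; no automorphism maps one to the other, so G is not vertex-transitive.

No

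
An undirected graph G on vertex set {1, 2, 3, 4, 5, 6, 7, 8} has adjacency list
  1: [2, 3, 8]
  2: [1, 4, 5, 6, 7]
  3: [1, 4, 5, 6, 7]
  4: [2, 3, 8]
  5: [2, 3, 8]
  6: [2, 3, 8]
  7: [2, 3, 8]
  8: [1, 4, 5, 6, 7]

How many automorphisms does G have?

720

The vertices split by degree into {2, 3, 8} (degree 5) and {1, 4, 5, 6, 7} (degree 3); every edge runs between the two parts, so G is the complete bipartite graph K_{3,5}. Automorphisms preserve the bipartition setwise (since the parts differ in size) and act as S_5 × S_3 within it; |Aut| = 720.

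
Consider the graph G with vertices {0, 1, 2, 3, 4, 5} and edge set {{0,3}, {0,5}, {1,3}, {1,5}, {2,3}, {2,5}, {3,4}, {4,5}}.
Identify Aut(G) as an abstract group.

The vertices split by degree into {3, 5} (degree 4) and {0, 1, 2, 4} (degree 2); every edge runs between the two parts, so G is the complete bipartite graph K_{2,4}. The parts have unequal sizes, so no automorphism swaps them; each part is permuted independently, giving S_2 × S_4 of order 2!·4! = 48.

S_2 × S_4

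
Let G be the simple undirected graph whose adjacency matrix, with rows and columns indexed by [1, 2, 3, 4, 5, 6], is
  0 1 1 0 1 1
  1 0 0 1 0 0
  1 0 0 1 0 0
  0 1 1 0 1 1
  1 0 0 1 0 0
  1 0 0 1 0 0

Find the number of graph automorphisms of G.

48

The vertices split by degree into {1, 4} (degree 4) and {2, 3, 5, 6} (degree 2); every edge runs between the two parts, so G is the complete bipartite graph K_{2,4}. Automorphisms preserve the bipartition setwise (since the parts differ in size) and act as S_4 × S_2 within it; |Aut| = 48.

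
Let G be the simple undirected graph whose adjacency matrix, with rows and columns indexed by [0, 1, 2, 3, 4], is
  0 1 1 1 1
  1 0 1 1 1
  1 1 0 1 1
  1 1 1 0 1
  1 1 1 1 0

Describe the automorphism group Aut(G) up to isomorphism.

Every vertex has degree 4, so G is the complete graph K_5. Every bijection on the vertex set is an automorphism of K_5; hence Aut(K_5) ≅ S_5, order 120.

the symmetric group on 5 letters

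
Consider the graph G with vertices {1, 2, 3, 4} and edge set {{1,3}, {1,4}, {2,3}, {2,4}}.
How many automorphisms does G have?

G is 2-regular and bipartite on 2^2 = 4 vertices with girth 4; it is the hypercube graph Q_2. The symmetry group of the 2-cube is the hyperoctahedral group B_2 = Z_2 ≀ S_2, of order 2^2·2! = 8.

8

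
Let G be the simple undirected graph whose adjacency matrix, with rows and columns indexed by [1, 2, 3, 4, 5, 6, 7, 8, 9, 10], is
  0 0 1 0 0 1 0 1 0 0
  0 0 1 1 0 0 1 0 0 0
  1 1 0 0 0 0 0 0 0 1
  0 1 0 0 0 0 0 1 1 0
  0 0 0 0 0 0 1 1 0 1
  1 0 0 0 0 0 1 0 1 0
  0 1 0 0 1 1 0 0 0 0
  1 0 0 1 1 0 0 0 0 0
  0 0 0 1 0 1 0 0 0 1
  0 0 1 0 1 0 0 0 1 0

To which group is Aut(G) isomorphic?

G is 3-regular on 10 vertices with no triangles and no 4-cycles (girth 5): this is the Petersen graph. Viewing the Petersen graph as the Kneser graph K(5,2) — vertices are 2-subsets of {1,…,5}, edges join disjoint pairs — its automorphisms are exactly the permutations of the 5-element set, so Aut ≅ S_5 of order 120.

the symmetric group S_5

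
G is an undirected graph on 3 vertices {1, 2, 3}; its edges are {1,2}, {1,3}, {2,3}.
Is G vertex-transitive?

Every vertex has degree 2, so G is the complete graph K_3. Every bijection on the vertex set is an automorphism of K_3; hence Aut(K_3) ≅ S_3, order 6. This group acts transitively on the 3 vertices.

Yes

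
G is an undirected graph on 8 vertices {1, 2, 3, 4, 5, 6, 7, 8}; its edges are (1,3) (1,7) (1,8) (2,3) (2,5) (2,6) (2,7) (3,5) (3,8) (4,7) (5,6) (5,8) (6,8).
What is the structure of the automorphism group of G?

1

The degree sequence is [3, 4, 4, 1, 4, 3, 3, 4]. Checking the degree-preserving permutations of the vertex set shows that none except the identity preserves every edge, so Aut(G) is trivial.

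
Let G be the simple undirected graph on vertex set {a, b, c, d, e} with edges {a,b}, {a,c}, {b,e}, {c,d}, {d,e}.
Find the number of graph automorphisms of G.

Every vertex has degree 2 and the graph is connected, so G is the 5-cycle C_5. C_5 has 5 rotations and 5 reflections, so Aut(C_5) ≅ D_5 of order 10.

10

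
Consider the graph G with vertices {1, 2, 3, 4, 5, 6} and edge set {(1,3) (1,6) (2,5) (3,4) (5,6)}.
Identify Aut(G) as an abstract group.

the cyclic group of order 2

The degree sequence is [2, 1, 2, 1, 2, 2]; the two degree-1 vertices 2 and 4 are the ends of a path, so G = P_6. The only nontrivial automorphism of a path is the end-to-end reflection, so Aut(G) ≅ Z_2.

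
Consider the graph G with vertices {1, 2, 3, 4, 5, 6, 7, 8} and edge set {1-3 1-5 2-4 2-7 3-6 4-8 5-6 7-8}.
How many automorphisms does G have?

G has two connected components, {1, 3, 5, 6} and {2, 4, 7, 8}; each is 2-regular, so G = C_4 ⊔ C_4. With two isomorphic components, Aut(G) = Aut(C_4) ≀ S_2 = (D_4 × D_4) ⋊ Z_2: permute each cycle by D_4, then optionally swap the two cycles. Order 2·(2·4)² = 128.

128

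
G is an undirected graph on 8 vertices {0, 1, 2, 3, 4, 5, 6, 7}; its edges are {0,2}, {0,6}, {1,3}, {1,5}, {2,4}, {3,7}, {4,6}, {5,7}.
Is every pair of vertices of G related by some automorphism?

G has two connected components, {1, 3, 5, 7} and {0, 2, 4, 6}; each is 2-regular, so G = C_4 ⊔ C_4. With two isomorphic components, Aut(G) = Aut(C_4) ≀ S_2 = (D_4 × D_4) ⋊ Z_2: permute each cycle by D_4, then optionally swap the two cycles. Order 2·(2·4)² = 128. This group acts transitively on the 8 vertices.

Yes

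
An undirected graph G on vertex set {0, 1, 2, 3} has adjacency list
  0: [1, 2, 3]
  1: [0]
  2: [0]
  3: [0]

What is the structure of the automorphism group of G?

S_3

Vertex 0 has degree 3 and every other vertex has degree 1, so G is the star K_{1,3} with centre 0. The 3 leaves are pairwise interchangeable while the centre is fixed, giving Aut(G) = S_3.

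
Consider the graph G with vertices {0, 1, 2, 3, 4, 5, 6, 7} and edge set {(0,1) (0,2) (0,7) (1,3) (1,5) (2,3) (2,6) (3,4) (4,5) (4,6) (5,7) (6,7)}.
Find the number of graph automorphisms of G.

G is 3-regular and bipartite on 2^3 = 8 vertices with girth 4; it is the hypercube graph Q_3. The symmetry group of the 3-cube is the hyperoctahedral group B_3 = Z_2 ≀ S_3, of order 2^3·3! = 48.

48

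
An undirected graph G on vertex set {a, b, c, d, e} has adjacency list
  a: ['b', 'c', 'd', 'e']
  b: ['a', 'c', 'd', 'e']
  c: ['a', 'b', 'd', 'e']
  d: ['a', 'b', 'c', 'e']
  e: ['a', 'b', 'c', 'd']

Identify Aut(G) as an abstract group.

Every vertex has degree 4, so G is the complete graph K_5. Every bijection on the vertex set is an automorphism of K_5; hence Aut(K_5) ≅ S_5, order 120.

the symmetric group on 5 letters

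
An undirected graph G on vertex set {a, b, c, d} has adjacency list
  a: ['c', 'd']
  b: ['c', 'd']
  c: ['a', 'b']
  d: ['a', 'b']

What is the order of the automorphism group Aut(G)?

G is 2-regular and bipartite with parts {c, d} and {a, b} (each part is independent and every cross-pair is an edge), so G = K_{2,2}. Each part can be permuted independently (S_2 × S_2) and the two equal-size parts can also be swapped, giving (S_2 × S_2) ⋊ Z_2 of order 2·(2!)² = 8.

8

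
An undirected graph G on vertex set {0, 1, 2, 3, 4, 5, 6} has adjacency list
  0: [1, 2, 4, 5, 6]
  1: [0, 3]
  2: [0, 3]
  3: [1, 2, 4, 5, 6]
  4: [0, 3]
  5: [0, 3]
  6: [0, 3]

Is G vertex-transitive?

No

Automorphisms preserve degree, but G has vertices of degree 2 and vertices of degree 5; no automorphism maps one to the other, so G is not vertex-transitive.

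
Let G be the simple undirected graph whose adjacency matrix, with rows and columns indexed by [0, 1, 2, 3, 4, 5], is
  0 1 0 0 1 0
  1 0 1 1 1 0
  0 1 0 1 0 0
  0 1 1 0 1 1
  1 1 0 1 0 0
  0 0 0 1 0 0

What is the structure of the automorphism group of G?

1

Degrees alone do not determine every vertex (e.g. 0 and 2 both have degree 2), but their neighbour-degree multisets differ: N(0) has degrees [3, 4] while N(2) has degrees [4, 4]. Repeating this refinement separates all vertices, so the only automorphism is the identity.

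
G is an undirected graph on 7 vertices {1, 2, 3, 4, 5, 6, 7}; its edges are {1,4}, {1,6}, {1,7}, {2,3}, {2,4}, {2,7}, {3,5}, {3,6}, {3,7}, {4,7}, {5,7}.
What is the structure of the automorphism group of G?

the trivial group

Degrees alone do not determine every vertex (e.g. 1 and 2 both have degree 3), but their neighbour-degree multisets differ: N(1) has degrees [2, 3, 5] while N(2) has degrees [3, 4, 5]. Repeating this refinement separates all vertices, so the only automorphism is the identity.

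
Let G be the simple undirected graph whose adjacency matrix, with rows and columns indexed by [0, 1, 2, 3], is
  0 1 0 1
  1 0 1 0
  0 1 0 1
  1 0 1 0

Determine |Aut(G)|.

G is 2-regular and bipartite on 2^2 = 4 vertices with girth 4; it is the hypercube graph Q_2. Aut(Q_2) consists of the signed permutations of the 2 coordinate axes: 2! permutations times 2^2 sign flips, so |Aut| = 2^2·2! = 8.

8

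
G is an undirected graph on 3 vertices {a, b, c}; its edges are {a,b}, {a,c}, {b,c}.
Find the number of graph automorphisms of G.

All 3 vertices are pairwise adjacent: G = K_3. Any permutation of the 3 vertices preserves K_3, so Aut(K_3) = S_3 of order 3! = 6.

6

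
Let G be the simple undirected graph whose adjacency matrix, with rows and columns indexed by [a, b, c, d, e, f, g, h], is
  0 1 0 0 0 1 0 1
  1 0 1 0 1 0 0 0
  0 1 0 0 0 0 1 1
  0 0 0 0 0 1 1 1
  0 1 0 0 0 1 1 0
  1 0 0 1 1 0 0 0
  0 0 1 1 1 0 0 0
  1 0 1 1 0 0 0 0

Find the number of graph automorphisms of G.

G is 3-regular and bipartite on 2^3 = 8 vertices with girth 4; it is the hypercube graph Q_3. The symmetry group of the 3-cube is the hyperoctahedral group B_3 = Z_2 ≀ S_3, of order 2^3·3! = 48.

48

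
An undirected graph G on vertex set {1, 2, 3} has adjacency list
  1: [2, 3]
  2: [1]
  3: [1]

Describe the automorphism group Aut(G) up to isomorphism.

C_2

The degree sequence is [2, 1, 1]; the two degree-1 vertices 2 and 3 are the ends of a path, so G = P_3. A path has exactly one nontrivial symmetry — reversal — giving Aut(G) of order 2.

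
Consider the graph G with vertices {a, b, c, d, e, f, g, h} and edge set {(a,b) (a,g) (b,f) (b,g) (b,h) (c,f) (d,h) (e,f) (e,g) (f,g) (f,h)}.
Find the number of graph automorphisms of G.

1

Degrees alone do not determine every vertex (e.g. a and e both have degree 2), but their neighbour-degree multisets differ: N(a) has degrees [4, 4] while N(e) has degrees [4, 5]. Repeating this refinement separates all vertices, so the only automorphism is the identity.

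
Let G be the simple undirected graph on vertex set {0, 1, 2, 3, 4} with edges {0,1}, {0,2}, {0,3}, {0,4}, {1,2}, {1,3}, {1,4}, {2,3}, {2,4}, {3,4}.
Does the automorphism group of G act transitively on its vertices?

Yes

Every vertex has degree 4, so G is the complete graph K_5. Any permutation of the 5 vertices preserves K_5, so Aut(K_5) = S_5 of order 5! = 120. Under this action every vertex can be carried to every other, so G is vertex-transitive.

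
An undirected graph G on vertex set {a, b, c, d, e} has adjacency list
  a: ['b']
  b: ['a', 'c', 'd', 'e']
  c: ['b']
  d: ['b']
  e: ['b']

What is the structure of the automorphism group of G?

the symmetric group on 4 letters

Vertex b has degree 4 and every other vertex has degree 1, so G is the star K_{1,4} with centre b. The 4 leaves are pairwise interchangeable while the centre is fixed, giving Aut(G) = S_4.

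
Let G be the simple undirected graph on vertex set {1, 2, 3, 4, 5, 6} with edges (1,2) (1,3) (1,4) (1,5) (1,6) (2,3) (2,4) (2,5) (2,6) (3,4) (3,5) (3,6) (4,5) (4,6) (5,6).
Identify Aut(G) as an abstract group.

All 6 vertices are pairwise adjacent: G = K_6. Every bijection on the vertex set is an automorphism of K_6; hence Aut(K_6) ≅ S_6, order 720.

the symmetric group on 6 letters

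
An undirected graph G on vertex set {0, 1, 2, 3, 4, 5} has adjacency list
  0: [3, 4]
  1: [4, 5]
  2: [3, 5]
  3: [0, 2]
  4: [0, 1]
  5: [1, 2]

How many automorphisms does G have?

12

G is 2-regular and connected on 6 vertices, i.e. the cycle C_6. The automorphisms of the 6-cycle are exactly the symmetries of a regular 6-gon: the dihedral group D_6, |D_6| = 12.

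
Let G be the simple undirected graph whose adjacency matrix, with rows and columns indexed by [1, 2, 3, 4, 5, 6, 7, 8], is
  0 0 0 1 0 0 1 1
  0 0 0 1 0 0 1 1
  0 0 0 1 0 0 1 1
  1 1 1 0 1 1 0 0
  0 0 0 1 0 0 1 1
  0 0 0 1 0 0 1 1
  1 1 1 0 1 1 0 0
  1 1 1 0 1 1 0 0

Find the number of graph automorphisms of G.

720

The vertices split by degree into {4, 7, 8} (degree 5) and {1, 2, 3, 5, 6} (degree 3); every edge runs between the two parts, so G is the complete bipartite graph K_{3,5}. The parts have unequal sizes, so no automorphism swaps them; each part is permuted independently, giving S_3 × S_5 of order 3!·5! = 720.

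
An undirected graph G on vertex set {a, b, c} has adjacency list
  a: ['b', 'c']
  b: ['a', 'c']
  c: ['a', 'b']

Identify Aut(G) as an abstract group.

the symmetric group on 3 letters

Every vertex has degree 2, so G is the complete graph K_3. Any permutation of the 3 vertices preserves K_3, so Aut(K_3) = S_3 of order 3! = 6.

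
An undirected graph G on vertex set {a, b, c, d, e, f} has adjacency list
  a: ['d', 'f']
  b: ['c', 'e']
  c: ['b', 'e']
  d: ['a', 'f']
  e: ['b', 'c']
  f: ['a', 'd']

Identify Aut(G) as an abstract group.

G has two connected components, {b, c, e} and {a, d, f}; each is 2-regular, so G = C_3 ⊔ C_3. Aut of a disjoint union of two copies of C_3 is the wreath product D_3 ≀ Z_2, of order 2·6² = 72.

D_3 ≀ Z_2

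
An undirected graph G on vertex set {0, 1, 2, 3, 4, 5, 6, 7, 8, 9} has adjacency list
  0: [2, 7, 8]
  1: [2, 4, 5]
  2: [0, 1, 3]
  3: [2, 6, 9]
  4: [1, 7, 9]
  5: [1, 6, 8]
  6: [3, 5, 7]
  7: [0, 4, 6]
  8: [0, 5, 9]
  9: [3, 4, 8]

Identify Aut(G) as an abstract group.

G is 3-regular on 10 vertices with no triangles and no 4-cycles (girth 5): this is the Petersen graph. Viewing the Petersen graph as the Kneser graph K(5,2) — vertices are 2-subsets of {1,…,5}, edges join disjoint pairs — its automorphisms are exactly the permutations of the 5-element set, so Aut ≅ S_5 of order 120.

S_5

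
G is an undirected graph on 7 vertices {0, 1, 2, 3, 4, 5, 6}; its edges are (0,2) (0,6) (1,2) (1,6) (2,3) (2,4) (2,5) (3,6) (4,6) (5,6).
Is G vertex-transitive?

Automorphisms preserve degree, but G has vertices of degree 2 and vertices of degree 5; no automorphism maps one to the other, so G is not vertex-transitive.

No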